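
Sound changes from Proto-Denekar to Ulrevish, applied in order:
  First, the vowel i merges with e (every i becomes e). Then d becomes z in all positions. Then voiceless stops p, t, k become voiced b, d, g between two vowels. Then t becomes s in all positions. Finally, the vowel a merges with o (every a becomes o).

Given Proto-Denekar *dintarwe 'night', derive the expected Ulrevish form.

zensorwe

Ulrevish: start from *dintarwe.
  rule 1 (vowel merger): dintarwe → dentarwe
  rule 2 (unconditioned shift): dentarwe → zentarwe
  rule 3: no change — zentarwe
  rule 4 (unconditioned shift): zentarwe → zensarwe
  rule 5 (vowel merger): zensarwe → zensorwe
  ⇒ Ulrevish zensorwe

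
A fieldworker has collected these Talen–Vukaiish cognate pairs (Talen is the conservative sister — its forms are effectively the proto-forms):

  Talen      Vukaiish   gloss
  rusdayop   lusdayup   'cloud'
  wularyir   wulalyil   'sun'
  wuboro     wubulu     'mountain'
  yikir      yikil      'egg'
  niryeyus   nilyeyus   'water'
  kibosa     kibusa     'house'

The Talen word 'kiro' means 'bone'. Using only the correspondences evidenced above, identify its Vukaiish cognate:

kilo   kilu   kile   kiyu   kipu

kilu

wuboro ~ wubulu — Talen r corresponds to Vukaiish l between vowels (before a back vowel).
wuboro ~ wubulu — Talen o corresponds to Vukaiish u word-finally.
Applying these to Talen 'kiro':
  kiro → kilo   (r→l between vowels (before a back vowel))
  kilo → kilu   (o→u word-finally)
So the Vukaiish cognate is 'kilu'.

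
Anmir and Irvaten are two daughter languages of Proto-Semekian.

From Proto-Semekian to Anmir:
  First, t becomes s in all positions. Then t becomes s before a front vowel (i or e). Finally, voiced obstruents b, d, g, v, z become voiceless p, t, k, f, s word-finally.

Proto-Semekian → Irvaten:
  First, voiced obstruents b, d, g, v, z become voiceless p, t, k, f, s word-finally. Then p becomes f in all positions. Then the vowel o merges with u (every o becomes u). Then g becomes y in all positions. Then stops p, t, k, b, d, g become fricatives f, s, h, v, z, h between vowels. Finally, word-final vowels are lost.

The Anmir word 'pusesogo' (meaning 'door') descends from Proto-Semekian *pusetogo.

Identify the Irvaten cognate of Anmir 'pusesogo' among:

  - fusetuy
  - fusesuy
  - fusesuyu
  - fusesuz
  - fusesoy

fusesuy

Irvaten: start from *pusetogo.
  rule 1: no change — pusetogo
  rule 2 (unconditioned shift): pusetogo → fusetogo
  rule 3 (vowel merger): fusetogo → fusetugu
  rule 4 (unconditioned shift): fusetugu → fusetuyu
  rule 5 (intervocalic lenition): fusetuyu → fusesuyu
  rule 6 (apocope): fusesuyu → fusesuy
  ⇒ Irvaten fusesuy
The other candidates each miss or misapply at least one Irvaten change.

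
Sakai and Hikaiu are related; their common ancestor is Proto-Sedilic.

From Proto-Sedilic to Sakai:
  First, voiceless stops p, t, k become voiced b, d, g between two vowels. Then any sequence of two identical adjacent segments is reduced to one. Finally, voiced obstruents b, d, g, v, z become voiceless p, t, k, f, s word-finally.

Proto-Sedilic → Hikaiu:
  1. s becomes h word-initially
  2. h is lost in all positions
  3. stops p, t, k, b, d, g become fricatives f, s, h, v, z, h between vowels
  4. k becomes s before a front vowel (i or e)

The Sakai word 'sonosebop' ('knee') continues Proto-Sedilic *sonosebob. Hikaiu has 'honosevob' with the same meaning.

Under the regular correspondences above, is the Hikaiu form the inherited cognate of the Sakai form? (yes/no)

no

Derive the expected Hikaiu reflex of *sonosebob:
Hikaiu: *sonosebob
  sonosebob → honosebob   [debuccalisation]
  honosebob → onosebob   [h-loss]
  onosebob → onosevob   [intervocalic lenition]
  onosevob (rule 4 does not apply)
  giving Hikaiu onosevob.
The regular Hikaiu reflex would be 'onosevob', but the attested form is 'honosevob'. The correspondence is irregular, so they are not cognates (the Hikaiu form has a different source).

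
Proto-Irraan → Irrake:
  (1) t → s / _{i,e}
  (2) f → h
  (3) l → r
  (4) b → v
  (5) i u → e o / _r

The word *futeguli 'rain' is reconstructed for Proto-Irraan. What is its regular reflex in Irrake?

husegori

Irrake: *futeguli
  futeguli → fuseguli   [palatalisation]
  fuseguli → huseguli   [unconditioned shift]
  huseguli → huseguri   [unconditioned shift]
  huseguri (rule 4 does not apply)
  huseguri → husegori   [pre-rhotic lowering]
  giving Irrake husegori.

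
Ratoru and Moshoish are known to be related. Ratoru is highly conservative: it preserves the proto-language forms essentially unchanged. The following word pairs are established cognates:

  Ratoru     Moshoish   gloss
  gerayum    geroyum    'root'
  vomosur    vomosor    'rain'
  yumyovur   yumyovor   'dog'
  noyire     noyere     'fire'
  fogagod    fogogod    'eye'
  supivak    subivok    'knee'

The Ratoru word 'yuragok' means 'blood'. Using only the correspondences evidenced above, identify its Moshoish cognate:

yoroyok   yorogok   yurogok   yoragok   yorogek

yorogok

vomosur ~ vomosor, yumyovur ~ yumyovor — Ratoru u corresponds to Moshoish o after a consonant, before r.
gerayum ~ geroyum, fogagod ~ fogogod — Ratoru a corresponds to Moshoish o after a consonant, before a consonant other than r, m, n, p, b, f, v.
Applying these to Ratoru 'yuragok':
  yuragok → yoragok   (u→o after a consonant, before r)
  yoragok → yorogok   (a→o after a consonant, before a consonant other than r, m, n, p, b, f, v)
So the Moshoish cognate is 'yorogok'.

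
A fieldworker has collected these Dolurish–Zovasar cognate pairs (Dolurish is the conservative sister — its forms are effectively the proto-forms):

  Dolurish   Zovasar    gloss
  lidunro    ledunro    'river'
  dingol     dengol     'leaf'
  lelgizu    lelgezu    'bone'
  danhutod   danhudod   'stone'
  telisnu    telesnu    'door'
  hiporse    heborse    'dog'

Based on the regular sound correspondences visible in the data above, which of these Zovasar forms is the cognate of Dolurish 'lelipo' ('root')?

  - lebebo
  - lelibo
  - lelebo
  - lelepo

lelebo

hiporse ~ heborse — Dolurish i corresponds to Zovasar e after a consonant, before a labial obstruent.
hiporse ~ heborse — Dolurish p corresponds to Zovasar b between vowels (before a back vowel).
Applying these to Dolurish 'lelipo':
  lelipo → lelepo   (i→e after a consonant, before a labial obstruent)
  lelepo → lelebo   (p→b between vowels (before a back vowel))
So the Zovasar cognate is 'lelebo'.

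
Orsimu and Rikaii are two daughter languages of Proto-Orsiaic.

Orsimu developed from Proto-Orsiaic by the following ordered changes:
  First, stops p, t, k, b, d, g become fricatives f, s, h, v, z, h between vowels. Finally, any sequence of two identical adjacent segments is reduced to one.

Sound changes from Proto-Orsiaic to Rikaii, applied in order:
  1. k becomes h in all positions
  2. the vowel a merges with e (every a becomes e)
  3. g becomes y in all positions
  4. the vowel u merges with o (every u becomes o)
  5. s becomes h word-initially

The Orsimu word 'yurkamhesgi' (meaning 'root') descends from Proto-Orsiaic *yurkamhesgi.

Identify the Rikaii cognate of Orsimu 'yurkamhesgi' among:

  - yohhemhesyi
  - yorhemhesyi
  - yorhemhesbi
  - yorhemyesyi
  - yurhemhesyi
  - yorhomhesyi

yorhemhesyi

Rikaii: start from *yurkamhesgi.
  rule 1 (unconditioned shift): yurkamhesgi → yurhamhesgi
  rule 2 (vowel merger): yurhamhesgi → yurhemhesgi
  rule 3 (unconditioned shift): yurhemhesgi → yurhemhesyi
  rule 4 (vowel merger): yurhemhesyi → yorhemhesyi
  rule 5: no change — yorhemhesyi
  ⇒ Rikaii yorhemhesyi
Only 'yorhemhesyi' matches the regular Rikaii development of *yurkamhesgi.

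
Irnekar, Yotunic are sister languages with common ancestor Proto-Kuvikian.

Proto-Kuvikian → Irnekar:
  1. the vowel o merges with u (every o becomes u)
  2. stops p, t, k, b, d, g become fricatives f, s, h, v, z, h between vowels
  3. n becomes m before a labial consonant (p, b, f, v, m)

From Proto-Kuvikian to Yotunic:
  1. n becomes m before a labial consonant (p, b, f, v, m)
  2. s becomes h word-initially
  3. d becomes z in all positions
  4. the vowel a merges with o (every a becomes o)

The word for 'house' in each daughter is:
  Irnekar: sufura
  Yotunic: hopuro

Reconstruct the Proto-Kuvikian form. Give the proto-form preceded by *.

*sopura

Position 2: Irnekar has u, Yotunic has o. Taking the neighbouring segments as reconstructed: Irnekar u could go back to *o or *u; Yotunic o could go back to *a or *o — the one source consistent with every daughter is *o.
Position 6: Irnekar has a, Yotunic has o. Irnekar preserves a here (none of its changes turn any other segment into a), so the proto-segment is *a.
Continuing position by position gives *sopura; check it forward:
Irnekar: start from *sopura.
  rule 1 (vowel merger): sopura → supura
  rule 2 (intervocalic lenition): supura → sufura
  rule 3: no change — sufura
  ⇒ Irnekar sufura
Yotunic: *sopura > hopura > hopuro  (by debuccalisation, vowel merger)
*sopura is the unique common source.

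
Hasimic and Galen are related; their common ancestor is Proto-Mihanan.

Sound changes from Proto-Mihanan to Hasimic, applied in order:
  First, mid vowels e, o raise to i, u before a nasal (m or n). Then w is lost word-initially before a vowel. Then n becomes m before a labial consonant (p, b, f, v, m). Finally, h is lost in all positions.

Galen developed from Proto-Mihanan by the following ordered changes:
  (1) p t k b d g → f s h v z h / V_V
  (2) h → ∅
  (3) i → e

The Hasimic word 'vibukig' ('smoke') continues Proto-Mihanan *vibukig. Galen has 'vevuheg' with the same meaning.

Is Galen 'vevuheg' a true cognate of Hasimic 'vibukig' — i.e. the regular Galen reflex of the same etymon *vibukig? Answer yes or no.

no

Derive the expected Galen reflex of *vibukig:
Galen: *vibukig > vivuhig > vivuig > vevueg  (by intervocalic lenition, h-loss, vowel merger)
The regular Galen reflex would be 'vevueg', but the attested form is 'vevuheg'. The correspondence is irregular, so they are not cognates (the Galen form has a different source).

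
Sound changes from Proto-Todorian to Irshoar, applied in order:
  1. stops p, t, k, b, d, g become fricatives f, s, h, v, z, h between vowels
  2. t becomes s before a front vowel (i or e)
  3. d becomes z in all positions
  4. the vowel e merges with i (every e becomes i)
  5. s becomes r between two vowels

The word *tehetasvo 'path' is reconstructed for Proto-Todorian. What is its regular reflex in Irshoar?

Irshoar: *tehetasvo
  tehetasvo → tehesasvo   [intervocalic lenition]
  tehesasvo → sehesasvo   [palatalisation]
  sehesasvo (rule 3 does not apply)
  sehesasvo → sihisasvo   [vowel merger]
  sihisasvo → sihirasvo   [rhotacism]
  giving Irshoar sihirasvo.

sihirasvo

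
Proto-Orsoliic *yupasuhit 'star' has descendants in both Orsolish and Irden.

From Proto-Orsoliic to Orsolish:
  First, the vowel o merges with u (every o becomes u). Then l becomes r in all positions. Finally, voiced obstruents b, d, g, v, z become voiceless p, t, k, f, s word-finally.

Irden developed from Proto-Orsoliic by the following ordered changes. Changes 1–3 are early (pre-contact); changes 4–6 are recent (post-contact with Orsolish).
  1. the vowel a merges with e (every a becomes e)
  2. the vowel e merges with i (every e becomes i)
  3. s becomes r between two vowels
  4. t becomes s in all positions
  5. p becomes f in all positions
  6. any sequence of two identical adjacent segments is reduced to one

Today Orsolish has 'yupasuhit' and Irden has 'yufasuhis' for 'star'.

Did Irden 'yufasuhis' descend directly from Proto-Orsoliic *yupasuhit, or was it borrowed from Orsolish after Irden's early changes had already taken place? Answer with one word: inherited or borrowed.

If inherited, *yupasuhit would pass through all of Irden's changes:
Irden: *yupasuhit
  yupasuhit → yupesuhit   [vowel merger]
  yupesuhit → yupisuhit   [vowel merger]
  yupisuhit → yupiruhit   [rhotacism]
  yupiruhit → yupiruhis   [unconditioned shift]
  yupiruhis → yufiruhis   [unconditioned shift]
  yufiruhis (rule 6 does not apply)
  giving Irden yufiruhis.
If borrowed from Orsolish 'yupasuhit' after the early changes, it would undergo only the recent ones:
  rule 4 (unconditioned shift): yupasuhit → yupasuhis
  rule 5 (unconditioned shift): yupasuhis → yufasuhis
  rule 6 (degemination): no change (yufasuhis)
  ⇒ as a loan: yufasuhis
Irden 'yufasuhis' matches the loan outcome 'yufasuhis', not the inherited 'yufiruhis' — it skipped the early Irden changes, so it was borrowed from Orsolish.

borrowed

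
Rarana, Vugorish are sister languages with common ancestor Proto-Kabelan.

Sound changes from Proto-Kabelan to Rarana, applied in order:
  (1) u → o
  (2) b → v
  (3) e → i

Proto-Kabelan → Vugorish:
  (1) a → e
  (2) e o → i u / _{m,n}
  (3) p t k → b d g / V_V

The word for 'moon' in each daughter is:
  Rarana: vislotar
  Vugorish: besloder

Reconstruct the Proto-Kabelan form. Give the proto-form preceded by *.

Position 6: Rarana has t, Vugorish has d. Rarana preserves t here (none of its changes turn any other segment into t), so the proto-segment is *t.
Position 7: Rarana has a, Vugorish has e. Rarana preserves a here (none of its changes turn any other segment into a), so the proto-segment is *a.
Continuing position by position gives *beslotar; check it forward:
Rarana: start from *beslotar.
  rule 1: no change — beslotar
  rule 2 (unconditioned shift): beslotar → veslotar
  rule 3 (vowel merger): veslotar → vislotar
  ⇒ Rarana vislotar
Vugorish: start from *beslotar.
  rule 1 (vowel merger): beslotar → besloter
  rule 2: no change — besloter
  rule 3 (intervocalic voicing): besloter → besloder
  ⇒ Vugorish besloder
Only *beslotar yields all of Rarana vislotar, Vugorish besloder.

*beslotar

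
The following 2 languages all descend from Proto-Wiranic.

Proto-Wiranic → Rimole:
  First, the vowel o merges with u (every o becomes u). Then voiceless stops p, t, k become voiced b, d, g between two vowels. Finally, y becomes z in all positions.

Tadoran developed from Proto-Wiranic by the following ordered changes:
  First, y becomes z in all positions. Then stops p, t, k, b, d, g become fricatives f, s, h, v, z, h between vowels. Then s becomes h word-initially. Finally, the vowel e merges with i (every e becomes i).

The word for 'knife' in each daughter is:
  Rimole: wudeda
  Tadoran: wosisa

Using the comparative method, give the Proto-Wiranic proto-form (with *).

Position 3: Rimole has d, Tadoran has s. Taking the neighbouring segments as reconstructed: Rimole d could go back to *t or *d; Tadoran s could go back to *t or *s — the one source consistent with every daughter is *t.
Position 5: Rimole has d, Tadoran has s. Taking the neighbouring segments as reconstructed: Rimole d could go back to *t or *d; Tadoran s could go back to *t or *s — the one source consistent with every daughter is *t.
Continuing position by position gives *woteta; check it forward:
Rimole: *woteta
  woteta → wuteta   [vowel merger]
  wuteta → wudeda   [intervocalic voicing]
  wudeda (rule 3 does not apply)
  giving Rimole wudeda.
Tadoran: *woteta
  woteta (rule 1 does not apply)
  woteta → wosesa   [intervocalic lenition]
  wosesa (rule 3 does not apply)
  wosesa → wosisa   [vowel merger]
  giving Tadoran wosisa.
No other proto-form is consistent with every reflex, so the reconstruction is *woteta.

*woteta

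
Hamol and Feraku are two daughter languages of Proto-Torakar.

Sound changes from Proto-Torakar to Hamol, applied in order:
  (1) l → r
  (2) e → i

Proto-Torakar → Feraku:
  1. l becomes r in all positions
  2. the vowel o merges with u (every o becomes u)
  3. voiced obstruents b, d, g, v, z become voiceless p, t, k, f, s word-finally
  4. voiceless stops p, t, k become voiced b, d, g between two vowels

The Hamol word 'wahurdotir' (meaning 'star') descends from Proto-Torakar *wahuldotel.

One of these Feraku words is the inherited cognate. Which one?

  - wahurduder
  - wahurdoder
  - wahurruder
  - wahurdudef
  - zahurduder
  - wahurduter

Feraku: *wahuldotel > wahurdoter > wahurduter > wahurduder  (by unconditioned shift, vowel merger, intervocalic voicing)
The other candidates each miss or misapply at least one Feraku change.

wahurduder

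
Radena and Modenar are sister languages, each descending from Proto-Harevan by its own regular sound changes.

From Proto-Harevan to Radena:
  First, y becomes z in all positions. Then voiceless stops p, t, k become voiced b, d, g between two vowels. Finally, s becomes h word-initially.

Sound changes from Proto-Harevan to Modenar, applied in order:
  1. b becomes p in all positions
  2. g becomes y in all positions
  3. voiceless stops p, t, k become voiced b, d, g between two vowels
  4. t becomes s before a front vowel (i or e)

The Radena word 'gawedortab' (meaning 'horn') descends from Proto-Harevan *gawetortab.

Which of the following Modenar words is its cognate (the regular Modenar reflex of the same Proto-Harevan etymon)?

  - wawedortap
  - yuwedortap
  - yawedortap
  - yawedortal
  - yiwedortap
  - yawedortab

yawedortap

Modenar: *gawetortab
  gawetortab → gawetortap   [unconditioned shift]
  gawetortap → yawetortap   [unconditioned shift]
  yawetortap → yawedortap   [intervocalic voicing]
  yawedortap (rule 4 does not apply)
  giving Modenar yawedortap.
Only 'yawedortap' matches the regular Modenar development of *gawetortab.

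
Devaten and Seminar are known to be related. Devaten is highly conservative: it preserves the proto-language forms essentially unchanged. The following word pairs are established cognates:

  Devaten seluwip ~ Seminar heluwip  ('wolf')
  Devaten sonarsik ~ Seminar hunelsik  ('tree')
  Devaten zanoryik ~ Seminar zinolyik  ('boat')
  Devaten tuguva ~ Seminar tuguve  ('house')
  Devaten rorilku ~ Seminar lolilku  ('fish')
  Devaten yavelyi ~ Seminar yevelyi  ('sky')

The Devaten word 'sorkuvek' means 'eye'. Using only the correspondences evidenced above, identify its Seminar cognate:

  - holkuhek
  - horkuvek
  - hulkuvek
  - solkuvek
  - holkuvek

holkuvek

sonarsik ~ hunelsik — Devaten s corresponds to Seminar h word-initially before a back vowel.
sonarsik ~ hunelsik, zanoryik ~ zinolyik — Devaten r corresponds to Seminar l after a vowel, before a consonant other than r, m, n, p, b, f, v.
Applying these to Devaten 'sorkuvek':
  sorkuvek → horkuvek   (s→h word-initially before a back vowel)
  horkuvek → holkuvek   (r→l after a vowel, before a consonant other than r, m, n, p, b, f, v)
So the Seminar cognate is 'holkuvek'.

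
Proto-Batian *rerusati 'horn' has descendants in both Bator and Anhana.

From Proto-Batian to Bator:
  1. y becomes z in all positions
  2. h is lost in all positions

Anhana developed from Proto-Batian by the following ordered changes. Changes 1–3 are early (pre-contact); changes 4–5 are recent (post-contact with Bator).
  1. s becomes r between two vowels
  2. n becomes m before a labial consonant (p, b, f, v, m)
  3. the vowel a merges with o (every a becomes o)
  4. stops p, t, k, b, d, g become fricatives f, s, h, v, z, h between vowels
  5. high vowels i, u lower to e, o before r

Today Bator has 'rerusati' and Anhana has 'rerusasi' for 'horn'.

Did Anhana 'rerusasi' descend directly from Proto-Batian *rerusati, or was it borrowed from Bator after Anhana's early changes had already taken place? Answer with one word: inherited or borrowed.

If inherited, *rerusati would pass through all of Anhana's changes:
Anhana: *rerusati
  rerusati → rerurati   [rhotacism]
  rerurati (rule 2 does not apply)
  rerurati → reruroti   [vowel merger]
  reruroti → rerurosi   [intervocalic lenition]
  rerurosi → rerorosi   [pre-rhotic lowering]
  giving Anhana rerorosi.
If borrowed from Bator 'rerusati' after the early changes, it would undergo only the recent ones:
  rule 4 (intervocalic lenition): rerusati → rerusasi
  rule 5 (pre-rhotic lowering): no change (rerusasi)
  ⇒ as a loan: rerusasi
Anhana 'rerusasi' matches the loan outcome 'rerusasi', not the inherited 'rerorosi' — it skipped the early Anhana changes, so it was borrowed from Bator.

borrowed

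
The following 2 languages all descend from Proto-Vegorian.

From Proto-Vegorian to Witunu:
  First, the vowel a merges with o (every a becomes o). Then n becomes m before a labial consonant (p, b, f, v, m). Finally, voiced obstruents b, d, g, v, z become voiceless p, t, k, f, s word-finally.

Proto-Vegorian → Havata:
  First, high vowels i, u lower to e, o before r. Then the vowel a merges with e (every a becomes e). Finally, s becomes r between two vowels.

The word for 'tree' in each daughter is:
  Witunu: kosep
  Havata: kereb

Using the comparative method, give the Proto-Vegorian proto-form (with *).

Position 3: Witunu has s, Havata has r. Taking the neighbouring segments as reconstructed: Witunu s can only go back to *s; Havata r could go back to *s or *r — the one source consistent with every daughter is *s.
Position 5: Witunu has p, Havata has b. Havata preserves b here (none of its changes turn any other segment into b), so the proto-segment is *b.
Position 2: Witunu has o, Havata has e. Taking the neighbouring segments as reconstructed: Witunu o could go back to *a or *o; Havata e could go back to *a or *e — the one source consistent with every daughter is *a.
Continuing position by position gives *kaseb; check it forward:
Witunu: *kaseb
  kaseb → koseb   [vowel merger]
  koseb (rule 2 does not apply)
  koseb → kosep   [final devoicing]
  giving Witunu kosep.
Havata: start from *kaseb.
  rule 1: no change — kaseb
  rule 2 (vowel merger): kaseb → keseb
  rule 3 (rhotacism): keseb → kereb
  ⇒ Havata kereb
No other proto-form is consistent with every reflex, so the reconstruction is *kaseb.

*kaseb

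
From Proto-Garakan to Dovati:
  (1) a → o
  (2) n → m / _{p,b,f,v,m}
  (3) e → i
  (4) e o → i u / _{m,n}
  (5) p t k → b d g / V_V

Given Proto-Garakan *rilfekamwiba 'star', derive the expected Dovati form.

Dovati: *rilfekamwiba > rilfekomwibo > rilfikomwibo > rilfikumwibo > rilfigumwibo  (by vowel merger, vowel merger, pre-nasal raising, intervocalic voicing)

rilfigumwibo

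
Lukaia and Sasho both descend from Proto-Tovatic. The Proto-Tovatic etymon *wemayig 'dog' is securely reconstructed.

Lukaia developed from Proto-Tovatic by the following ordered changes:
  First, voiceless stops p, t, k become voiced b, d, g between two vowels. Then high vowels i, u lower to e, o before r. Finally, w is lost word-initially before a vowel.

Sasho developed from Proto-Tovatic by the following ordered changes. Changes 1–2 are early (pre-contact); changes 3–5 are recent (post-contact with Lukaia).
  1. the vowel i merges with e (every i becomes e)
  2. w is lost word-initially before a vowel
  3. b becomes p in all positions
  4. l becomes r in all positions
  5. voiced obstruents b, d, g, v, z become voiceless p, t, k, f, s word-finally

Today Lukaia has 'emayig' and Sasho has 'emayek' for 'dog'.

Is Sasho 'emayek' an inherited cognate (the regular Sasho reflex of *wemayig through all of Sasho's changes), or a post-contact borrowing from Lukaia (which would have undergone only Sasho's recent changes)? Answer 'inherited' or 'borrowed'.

inherited

If inherited, *wemayig would pass through all of Sasho's changes:
Sasho: start from *wemayig.
  rule 1 (vowel merger): wemayig → wemayeg
  rule 2 (glide loss): wemayeg → emayeg
  rule 3: no change — emayeg
  rule 4: no change — emayeg
  rule 5 (final devoicing): emayeg → emayek
  ⇒ Sasho emayek
If borrowed from Lukaia 'emayig' after the early changes, it would undergo only the recent ones:
  rule 3 (unconditioned shift): no change (emayig)
  rule 4 (unconditioned shift): no change (emayig)
  rule 5 (final devoicing): emayig → emayik
  ⇒ as a loan: emayik
Sasho 'emayek' matches the inherited outcome exactly, so it is an inherited cognate, not a loan.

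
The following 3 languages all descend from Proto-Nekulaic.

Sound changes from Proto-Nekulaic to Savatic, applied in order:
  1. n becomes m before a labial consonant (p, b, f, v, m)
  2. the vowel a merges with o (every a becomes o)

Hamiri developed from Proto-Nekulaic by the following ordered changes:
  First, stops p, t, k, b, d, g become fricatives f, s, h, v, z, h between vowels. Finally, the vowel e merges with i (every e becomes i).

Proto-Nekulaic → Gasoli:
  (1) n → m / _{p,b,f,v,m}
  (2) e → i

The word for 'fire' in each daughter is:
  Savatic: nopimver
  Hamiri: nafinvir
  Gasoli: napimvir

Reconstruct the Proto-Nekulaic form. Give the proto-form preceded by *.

Position 5: Savatic has m, Hamiri has n, Gasoli has m. Hamiri preserves n here (none of its changes turn any other segment into n), so the proto-segment is *n.
Position 3: Savatic has p, Hamiri has f, Gasoli has p. Savatic preserves p here (none of its changes turn any other segment into p), so the proto-segment is *p.
Position 7: Savatic has e, Hamiri has i, Gasoli has i. Savatic preserves e here (none of its changes turn any other segment into e), so the proto-segment is *e.
This points to *napinver. Verify forward in each daughter:
Savatic: start from *napinver.
  rule 1 (nasal place assimilation): napinver → napimver
  rule 2 (vowel merger): napimver → nopimver
  ⇒ Savatic nopimver
Hamiri: *napinver
  napinver → nafinver   [intervocalic lenition]
  nafinver → nafinvir   [vowel merger]
  giving Hamiri nafinvir.
Gasoli: *napinver > napimver > napimvir  (by nasal place assimilation, vowel merger)
No other proto-form is consistent with every reflex, so the reconstruction is *napinver.

*napinver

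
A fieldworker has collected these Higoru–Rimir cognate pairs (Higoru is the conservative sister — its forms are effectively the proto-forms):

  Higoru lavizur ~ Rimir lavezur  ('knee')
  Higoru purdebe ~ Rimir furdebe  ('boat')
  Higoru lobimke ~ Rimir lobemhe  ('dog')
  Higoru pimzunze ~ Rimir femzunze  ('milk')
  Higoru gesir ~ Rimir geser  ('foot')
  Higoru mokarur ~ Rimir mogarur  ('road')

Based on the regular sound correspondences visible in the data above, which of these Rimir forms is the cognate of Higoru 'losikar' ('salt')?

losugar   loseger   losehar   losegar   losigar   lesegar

losegar

lavizur ~ lavezur — Higoru i corresponds to Rimir e after a consonant, before a consonant other than r, m, n, p, b, f, v.
mokarur ~ mogarur — Higoru k corresponds to Rimir g between vowels (before a back vowel).
Applying these to Higoru 'losikar':
  losikar → losekar   (i→e after a consonant, before a consonant other than r, m, n, p, b, f, v)
  losekar → losegar   (k→g between vowels (before a back vowel))
So the Rimir cognate is 'losegar'.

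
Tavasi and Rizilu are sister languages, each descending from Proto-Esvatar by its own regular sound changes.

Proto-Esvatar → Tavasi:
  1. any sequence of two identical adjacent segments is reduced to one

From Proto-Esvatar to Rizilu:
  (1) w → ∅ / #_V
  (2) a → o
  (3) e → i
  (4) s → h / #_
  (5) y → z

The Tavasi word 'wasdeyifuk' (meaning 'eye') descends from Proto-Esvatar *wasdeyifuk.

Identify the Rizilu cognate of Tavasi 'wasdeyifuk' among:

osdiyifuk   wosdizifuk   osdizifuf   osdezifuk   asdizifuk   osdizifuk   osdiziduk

osdizifuk

Rizilu: start from *wasdeyifuk.
  rule 1 (glide loss): wasdeyifuk → asdeyifuk
  rule 2 (vowel merger): asdeyifuk → osdeyifuk
  rule 3 (vowel merger): osdeyifuk → osdiyifuk
  rule 4: no change — osdiyifuk
  rule 5 (unconditioned shift): osdiyifuk → osdizifuk
  ⇒ Rizilu osdizifuk
The other candidates each miss or misapply at least one Rizilu change.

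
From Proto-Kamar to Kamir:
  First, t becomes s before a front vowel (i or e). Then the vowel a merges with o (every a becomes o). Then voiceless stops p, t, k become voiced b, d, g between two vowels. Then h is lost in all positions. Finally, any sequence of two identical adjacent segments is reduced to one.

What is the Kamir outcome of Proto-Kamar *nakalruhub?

Kamir: start from *nakalruhub.
  rule 1: no change — nakalruhub
  rule 2 (vowel merger): nakalruhub → nokolruhub
  rule 3 (intervocalic voicing): nokolruhub → nogolruhub
  rule 4 (h-loss): nogolruhub → nogolruub
  rule 5 (degemination): nogolruub → nogolrub
  ⇒ Kamir nogolrub

nogolrub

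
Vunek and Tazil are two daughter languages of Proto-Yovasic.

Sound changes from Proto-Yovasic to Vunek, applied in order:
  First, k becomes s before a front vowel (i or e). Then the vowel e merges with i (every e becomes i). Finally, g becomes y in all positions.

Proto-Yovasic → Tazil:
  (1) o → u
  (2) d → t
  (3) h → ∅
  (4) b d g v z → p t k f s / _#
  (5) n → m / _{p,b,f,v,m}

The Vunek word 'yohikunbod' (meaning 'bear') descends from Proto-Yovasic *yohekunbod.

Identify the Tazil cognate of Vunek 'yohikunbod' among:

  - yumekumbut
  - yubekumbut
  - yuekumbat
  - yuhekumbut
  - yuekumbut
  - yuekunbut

Tazil: *yohekunbod > yuhekunbud > yuhekunbut > yuekunbut > yuekumbut  (by vowel merger, unconditioned shift, h-loss, nasal place assimilation)
Among the options, 'yuekumbut' alone shows every Tazil change applied in order.

yuekumbut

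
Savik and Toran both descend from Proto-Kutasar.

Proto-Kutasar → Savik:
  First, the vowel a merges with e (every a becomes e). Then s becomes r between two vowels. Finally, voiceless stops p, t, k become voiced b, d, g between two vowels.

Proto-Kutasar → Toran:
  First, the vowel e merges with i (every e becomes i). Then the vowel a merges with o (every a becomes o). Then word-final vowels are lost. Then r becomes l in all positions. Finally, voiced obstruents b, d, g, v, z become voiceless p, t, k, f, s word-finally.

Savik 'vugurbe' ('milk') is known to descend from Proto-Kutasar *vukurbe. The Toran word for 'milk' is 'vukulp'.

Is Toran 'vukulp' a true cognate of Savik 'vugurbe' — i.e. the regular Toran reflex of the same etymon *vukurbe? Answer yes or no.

yes

Derive the expected Toran reflex of *vukurbe:
Toran: *vukurbe
  vukurbe → vukurbi   [vowel merger]
  vukurbi (rule 2 does not apply)
  vukurbi → vukurb   [apocope]
  vukurb → vukulb   [unconditioned shift]
  vukulb → vukulp   [final devoicing]
  giving Toran vukulp.
Toran 'vukulp' matches the regular reflex exactly, so the pair is cognate.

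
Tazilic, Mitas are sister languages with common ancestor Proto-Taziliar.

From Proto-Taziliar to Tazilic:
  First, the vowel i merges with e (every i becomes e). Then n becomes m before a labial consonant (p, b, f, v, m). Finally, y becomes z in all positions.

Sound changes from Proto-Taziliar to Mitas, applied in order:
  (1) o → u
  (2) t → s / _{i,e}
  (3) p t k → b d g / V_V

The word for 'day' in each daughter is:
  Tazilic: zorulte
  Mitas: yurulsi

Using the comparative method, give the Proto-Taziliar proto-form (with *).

*yorulti

Position 7: Tazilic has e, Mitas has i. Mitas preserves i here (none of its changes turn any other segment into i), so the proto-segment is *i.
Position 1: Tazilic has z, Mitas has y. Mitas preserves y here (none of its changes turn any other segment into y), so the proto-segment is *y.
Position 6: Tazilic has t, Mitas has s. Tazilic preserves t here (none of its changes turn any other segment into t), so the proto-segment is *t.
Verify the candidate proto-form against each daughter:
Tazilic: start from *yorulti.
  rule 1 (vowel merger): yorulti → yorulte
  rule 2: no change — yorulte
  rule 3 (unconditioned shift): yorulte → zorulte
  ⇒ Tazilic zorulte
Mitas: *yorulti
  yorulti → yurulti   [vowel merger]
  yurulti → yurulsi   [palatalisation]
  yurulsi (rule 3 does not apply)
  giving Mitas yurulsi.
No other proto-form is consistent with every reflex, so the reconstruction is *yorulti.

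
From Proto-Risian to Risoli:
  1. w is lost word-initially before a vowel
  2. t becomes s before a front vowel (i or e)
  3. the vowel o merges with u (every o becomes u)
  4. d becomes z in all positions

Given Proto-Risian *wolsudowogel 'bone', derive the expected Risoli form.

Risoli: *wolsudowogel > olsudowogel > ulsuduwugel > ulsuzuwugel  (by glide loss, vowel merger, unconditioned shift)

ulsuzuwugel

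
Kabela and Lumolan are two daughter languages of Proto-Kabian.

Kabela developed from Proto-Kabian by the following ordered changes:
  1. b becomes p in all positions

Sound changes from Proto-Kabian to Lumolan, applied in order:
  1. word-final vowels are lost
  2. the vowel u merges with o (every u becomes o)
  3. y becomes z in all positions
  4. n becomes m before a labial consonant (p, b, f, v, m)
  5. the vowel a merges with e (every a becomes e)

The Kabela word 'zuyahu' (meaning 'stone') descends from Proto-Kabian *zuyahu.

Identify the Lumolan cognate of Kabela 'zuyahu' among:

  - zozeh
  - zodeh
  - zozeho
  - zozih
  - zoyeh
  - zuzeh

Lumolan: start from *zuyahu.
  rule 1 (apocope): zuyahu → zuyah
  rule 2 (vowel merger): zuyah → zoyah
  rule 3 (unconditioned shift): zoyah → zozah
  rule 4: no change — zozah
  rule 5 (vowel merger): zozah → zozeh
  ⇒ Lumolan zozeh

zozeh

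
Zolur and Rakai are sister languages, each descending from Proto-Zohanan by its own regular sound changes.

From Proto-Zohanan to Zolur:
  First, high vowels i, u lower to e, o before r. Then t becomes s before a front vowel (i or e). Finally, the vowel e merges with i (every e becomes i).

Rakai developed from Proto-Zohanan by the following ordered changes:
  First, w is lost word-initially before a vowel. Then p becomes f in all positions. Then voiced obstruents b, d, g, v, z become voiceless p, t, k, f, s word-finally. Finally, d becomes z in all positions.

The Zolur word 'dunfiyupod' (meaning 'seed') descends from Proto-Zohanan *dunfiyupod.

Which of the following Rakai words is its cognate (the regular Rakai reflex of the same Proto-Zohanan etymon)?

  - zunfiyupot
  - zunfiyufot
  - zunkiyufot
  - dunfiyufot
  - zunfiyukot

zunfiyufot

Rakai: *dunfiyupod
  dunfiyupod (rule 1 does not apply)
  dunfiyupod → dunfiyufod   [unconditioned shift]
  dunfiyufod → dunfiyufot   [final devoicing]
  dunfiyufot → zunfiyufot   [unconditioned shift]
  giving Rakai zunfiyufot.
The other candidates each miss or misapply at least one Rakai change.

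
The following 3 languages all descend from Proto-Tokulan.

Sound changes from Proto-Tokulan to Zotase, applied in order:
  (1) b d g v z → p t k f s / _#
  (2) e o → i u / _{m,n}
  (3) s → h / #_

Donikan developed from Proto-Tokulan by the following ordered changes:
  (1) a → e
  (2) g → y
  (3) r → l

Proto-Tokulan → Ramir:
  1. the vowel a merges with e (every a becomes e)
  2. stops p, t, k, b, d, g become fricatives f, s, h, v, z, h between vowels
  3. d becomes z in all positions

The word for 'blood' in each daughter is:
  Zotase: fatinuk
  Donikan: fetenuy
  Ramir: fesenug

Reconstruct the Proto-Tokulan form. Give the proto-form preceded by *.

*fatenug

Position 3: Zotase has t, Donikan has t, Ramir has s. Donikan preserves t here (none of its changes turn any other segment into t), so the proto-segment is *t.
Position 4: Zotase has i, Donikan has e, Ramir has e. Taking the neighbouring segments as reconstructed: Zotase i could go back to *e or *i; Donikan e could go back to *a or *e; Ramir e could go back to *a or *e — the one source consistent with every daughter is *e.
Position 2: Zotase has a, Donikan has e, Ramir has e. Zotase preserves a here (none of its changes turn any other segment into a), so the proto-segment is *a.
Continuing position by position gives *fatenug; check it forward:
Zotase: *fatenug
  fatenug → fatenuk   [final devoicing]
  fatenuk → fatinuk   [pre-nasal raising]
  fatinuk (rule 3 does not apply)
  giving Zotase fatinuk.
Donikan: start from *fatenug.
  rule 1 (vowel merger): fatenug → fetenug
  rule 2 (unconditioned shift): fetenug → fetenuy
  rule 3: no change — fetenuy
  ⇒ Donikan fetenuy
Ramir: *fatenug > fetenug > fesenug  (by vowel merger, intervocalic lenition)
Only *fatenug yields all of Zotase fatinuk, Donikan fetenuy, Ramir fesenug.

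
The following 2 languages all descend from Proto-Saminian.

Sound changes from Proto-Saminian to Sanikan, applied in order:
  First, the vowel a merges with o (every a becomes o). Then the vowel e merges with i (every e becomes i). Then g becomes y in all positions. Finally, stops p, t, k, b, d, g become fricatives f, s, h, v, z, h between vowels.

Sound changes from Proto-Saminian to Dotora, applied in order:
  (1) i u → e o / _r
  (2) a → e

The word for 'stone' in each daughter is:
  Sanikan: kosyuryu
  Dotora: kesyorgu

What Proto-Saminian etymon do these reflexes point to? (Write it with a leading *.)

*kasyurgu

Position 5: Sanikan has u, Dotora has o. Sanikan preserves u here (none of its changes turn any other segment into u), so the proto-segment is *u.
Position 7: Sanikan has y, Dotora has g. Dotora preserves g here (none of its changes turn any other segment into g), so the proto-segment is *g.
Position 2: Sanikan has o, Dotora has e. Taking the neighbouring segments as reconstructed: Sanikan o could go back to *a or *o; Dotora e could go back to *a or *e — the one source consistent with every daughter is *a.
The remaining positions agree across the daughters. Check the candidate against every language:
Sanikan: start from *kasyurgu.
  rule 1 (vowel merger): kasyurgu → kosyurgu
  rule 2: no change — kosyurgu
  rule 3 (unconditioned shift): kosyurgu → kosyuryu
  rule 4: no change — kosyuryu
  ⇒ Sanikan kosyuryu
Dotora: *kasyurgu
  kasyurgu → kasyorgu   [pre-rhotic lowering]
  kasyorgu → kesyorgu   [vowel merger]
  giving Dotora kesyorgu.
No other proto-form is consistent with every reflex, so the reconstruction is *kasyurgu.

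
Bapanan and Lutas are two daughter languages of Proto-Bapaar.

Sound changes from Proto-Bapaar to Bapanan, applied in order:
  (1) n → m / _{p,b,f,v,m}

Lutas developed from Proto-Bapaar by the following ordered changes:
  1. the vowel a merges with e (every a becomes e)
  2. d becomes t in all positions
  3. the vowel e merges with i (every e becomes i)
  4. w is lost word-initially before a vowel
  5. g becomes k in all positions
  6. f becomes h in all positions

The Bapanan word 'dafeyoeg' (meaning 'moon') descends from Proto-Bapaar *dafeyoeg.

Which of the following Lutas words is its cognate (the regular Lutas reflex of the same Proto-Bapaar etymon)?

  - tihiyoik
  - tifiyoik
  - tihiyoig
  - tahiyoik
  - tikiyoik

Lutas: *dafeyoeg
  dafeyoeg → defeyoeg   [vowel merger]
  defeyoeg → tefeyoeg   [unconditioned shift]
  tefeyoeg → tifiyoig   [vowel merger]
  tifiyoig (rule 4 does not apply)
  tifiyoig → tifiyoik   [unconditioned shift]
  tifiyoik → tihiyoik   [unconditioned shift]
  giving Lutas tihiyoik.

tihiyoik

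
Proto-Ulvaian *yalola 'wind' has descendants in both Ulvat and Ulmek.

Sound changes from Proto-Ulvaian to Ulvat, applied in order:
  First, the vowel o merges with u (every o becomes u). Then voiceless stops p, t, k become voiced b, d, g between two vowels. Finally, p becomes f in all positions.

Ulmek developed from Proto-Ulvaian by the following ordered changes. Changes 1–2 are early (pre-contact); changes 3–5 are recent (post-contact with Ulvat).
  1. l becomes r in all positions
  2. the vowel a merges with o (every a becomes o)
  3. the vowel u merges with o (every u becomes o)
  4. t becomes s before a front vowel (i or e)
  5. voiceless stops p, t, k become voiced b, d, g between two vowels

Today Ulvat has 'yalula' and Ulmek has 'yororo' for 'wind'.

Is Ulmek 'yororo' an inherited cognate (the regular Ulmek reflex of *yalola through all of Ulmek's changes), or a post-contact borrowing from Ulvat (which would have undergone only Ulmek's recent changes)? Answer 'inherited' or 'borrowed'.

inherited

If inherited, *yalola would pass through all of Ulmek's changes:
Ulmek: *yalola
  yalola → yarora   [unconditioned shift]
  yarora → yororo   [vowel merger]
  yororo (rule 3 does not apply)
  yororo (rule 4 does not apply)
  yororo (rule 5 does not apply)
  giving Ulmek yororo.
If borrowed from Ulvat 'yalula' after the early changes, it would undergo only the recent ones:
  rule 3 (vowel merger): yalula → yalola
  rule 4 (palatalisation): no change (yalola)
  rule 5 (intervocalic voicing): no change (yalola)
  ⇒ as a loan: yalola
Ulmek 'yororo' matches the inherited outcome exactly, so it is an inherited cognate, not a loan.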